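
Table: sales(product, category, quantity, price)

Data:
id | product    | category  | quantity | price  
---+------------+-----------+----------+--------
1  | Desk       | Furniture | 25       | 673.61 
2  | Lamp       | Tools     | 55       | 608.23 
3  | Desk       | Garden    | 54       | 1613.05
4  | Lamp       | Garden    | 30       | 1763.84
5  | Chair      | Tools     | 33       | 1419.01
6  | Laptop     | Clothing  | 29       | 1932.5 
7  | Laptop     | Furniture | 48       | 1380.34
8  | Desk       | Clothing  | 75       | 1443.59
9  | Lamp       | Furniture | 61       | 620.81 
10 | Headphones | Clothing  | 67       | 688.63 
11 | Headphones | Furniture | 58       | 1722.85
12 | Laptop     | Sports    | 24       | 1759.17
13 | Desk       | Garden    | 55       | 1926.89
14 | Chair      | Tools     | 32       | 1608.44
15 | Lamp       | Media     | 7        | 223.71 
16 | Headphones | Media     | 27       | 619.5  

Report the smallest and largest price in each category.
SELECT category, MIN(price), MAX(price)
FROM sales
GROUP BY category

Result:
  Clothing: min=688.63, max=1932.50
  Furniture: min=620.81, max=1722.85
  Garden: min=1613.05, max=1926.89
  Media: min=223.71, max=619.50
  Sports: min=1759.17, max=1759.17
  Tools: min=608.23, max=1608.44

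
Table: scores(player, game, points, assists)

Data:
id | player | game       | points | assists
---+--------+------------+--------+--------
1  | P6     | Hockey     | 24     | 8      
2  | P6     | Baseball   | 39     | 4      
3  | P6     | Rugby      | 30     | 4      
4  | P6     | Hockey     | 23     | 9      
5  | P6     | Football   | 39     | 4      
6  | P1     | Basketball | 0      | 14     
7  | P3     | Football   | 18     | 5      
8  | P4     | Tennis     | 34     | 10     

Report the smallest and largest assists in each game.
SELECT game, MIN(assists), MAX(assists)
FROM scores
GROUP BY game

Result:
  Baseball: min=4, max=4
  Basketball: min=14, max=14
  Football: min=4, max=5
  Hockey: min=8, max=9
  Rugby: min=4, max=4
  Tennis: min=10, max=10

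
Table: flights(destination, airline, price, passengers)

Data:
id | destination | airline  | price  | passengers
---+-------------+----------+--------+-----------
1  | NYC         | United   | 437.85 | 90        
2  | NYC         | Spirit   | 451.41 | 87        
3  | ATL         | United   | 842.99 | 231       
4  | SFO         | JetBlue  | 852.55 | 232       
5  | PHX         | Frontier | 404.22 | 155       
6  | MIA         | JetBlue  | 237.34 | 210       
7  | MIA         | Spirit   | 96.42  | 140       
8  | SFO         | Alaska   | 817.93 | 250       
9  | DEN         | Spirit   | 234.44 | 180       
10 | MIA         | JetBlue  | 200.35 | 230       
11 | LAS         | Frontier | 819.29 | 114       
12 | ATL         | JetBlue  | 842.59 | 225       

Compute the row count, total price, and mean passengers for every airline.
SELECT airline,
       COUNT(*) as cnt,
       SUM(price) as total_price,
       AVG(passengers) as avg_passengers
FROM flights
GROUP BY airline

Result:
  Alaska: 1 records, 817.93 total price, 250.00 avg passengers
  Frontier: 2 records, 1223.51 total price, 134.50 avg passengers
  JetBlue: 4 records, 2132.83 total price, 224.25 avg passengers
  Spirit: 3 records, 782.27 total price, 135.67 avg passengers
  United: 2 records, 1280.84 total price, 160.50 avg passengers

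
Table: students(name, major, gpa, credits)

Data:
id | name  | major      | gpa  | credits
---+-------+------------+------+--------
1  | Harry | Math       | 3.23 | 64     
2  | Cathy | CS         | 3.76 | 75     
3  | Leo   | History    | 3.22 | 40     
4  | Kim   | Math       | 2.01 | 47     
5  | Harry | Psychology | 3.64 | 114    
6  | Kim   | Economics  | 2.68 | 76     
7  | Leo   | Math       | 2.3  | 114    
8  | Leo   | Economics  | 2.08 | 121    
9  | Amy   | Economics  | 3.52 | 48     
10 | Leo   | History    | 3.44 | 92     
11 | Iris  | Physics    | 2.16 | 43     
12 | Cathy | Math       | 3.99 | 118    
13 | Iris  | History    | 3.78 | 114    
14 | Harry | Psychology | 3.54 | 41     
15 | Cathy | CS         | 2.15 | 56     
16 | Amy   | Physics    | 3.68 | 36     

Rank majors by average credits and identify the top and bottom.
SELECT major, AVG(credits)
FROM students
GROUP BY major
ORDER BY AVG(credits)

All groups:
  Physics: 39.50
  CS: 65.50
  Psychology: 77.50
  Economics: 81.67
  History: 82.00
  Math: 85.75

Highest: Math (85.75)
Lowest: Physics (39.50)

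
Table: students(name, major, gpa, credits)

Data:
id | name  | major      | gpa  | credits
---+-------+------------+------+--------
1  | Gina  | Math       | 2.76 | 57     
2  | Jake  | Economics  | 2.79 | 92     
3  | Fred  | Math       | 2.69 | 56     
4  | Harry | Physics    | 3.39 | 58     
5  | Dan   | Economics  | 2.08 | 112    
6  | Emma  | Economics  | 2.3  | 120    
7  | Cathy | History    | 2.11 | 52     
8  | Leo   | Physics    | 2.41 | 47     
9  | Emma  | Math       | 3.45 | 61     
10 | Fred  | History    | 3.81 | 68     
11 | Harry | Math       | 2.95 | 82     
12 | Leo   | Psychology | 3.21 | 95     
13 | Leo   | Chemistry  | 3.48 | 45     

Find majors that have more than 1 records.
SELECT major, COUNT(*) as cnt
FROM students
GROUP BY major
HAVING COUNT(*) > 1

Result:
  Economics: 3
  History: 2
  Math: 4
  Physics: 2

Note: HAVING filters groups after aggregation, WHERE filters rows before.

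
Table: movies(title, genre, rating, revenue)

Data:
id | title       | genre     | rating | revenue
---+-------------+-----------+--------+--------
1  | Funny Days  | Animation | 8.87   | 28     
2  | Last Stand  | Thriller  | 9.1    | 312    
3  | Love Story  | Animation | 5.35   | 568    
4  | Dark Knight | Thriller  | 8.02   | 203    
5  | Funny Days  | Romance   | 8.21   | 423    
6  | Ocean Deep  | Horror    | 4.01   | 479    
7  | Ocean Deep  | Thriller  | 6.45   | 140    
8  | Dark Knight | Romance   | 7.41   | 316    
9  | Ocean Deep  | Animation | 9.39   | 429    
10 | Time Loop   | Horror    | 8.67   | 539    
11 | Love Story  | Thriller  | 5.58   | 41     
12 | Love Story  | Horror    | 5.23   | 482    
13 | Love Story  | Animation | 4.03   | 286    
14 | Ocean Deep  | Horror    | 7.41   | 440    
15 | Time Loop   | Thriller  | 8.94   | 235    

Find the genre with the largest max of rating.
SELECT genre, MAX(rating) as val
FROM movies
GROUP BY genre
ORDER BY val DESC
LIMIT 1

Result: Animation with max(rating) = 9.39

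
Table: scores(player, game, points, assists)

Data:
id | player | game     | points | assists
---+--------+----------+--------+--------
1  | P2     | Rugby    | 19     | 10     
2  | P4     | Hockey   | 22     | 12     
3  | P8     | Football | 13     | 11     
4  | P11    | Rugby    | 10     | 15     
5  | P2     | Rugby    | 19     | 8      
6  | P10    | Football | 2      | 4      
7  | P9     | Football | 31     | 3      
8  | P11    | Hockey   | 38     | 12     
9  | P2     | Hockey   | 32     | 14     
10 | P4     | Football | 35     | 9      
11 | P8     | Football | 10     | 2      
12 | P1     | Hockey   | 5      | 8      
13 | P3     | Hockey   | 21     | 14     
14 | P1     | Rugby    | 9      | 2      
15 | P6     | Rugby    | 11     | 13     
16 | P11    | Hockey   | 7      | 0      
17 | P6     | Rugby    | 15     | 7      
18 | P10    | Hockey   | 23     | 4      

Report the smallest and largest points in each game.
SELECT game, MIN(points), MAX(points)
FROM scores
GROUP BY game

Result:
  Football: min=2, max=35
  Hockey: min=5, max=38
  Rugby: min=9, max=19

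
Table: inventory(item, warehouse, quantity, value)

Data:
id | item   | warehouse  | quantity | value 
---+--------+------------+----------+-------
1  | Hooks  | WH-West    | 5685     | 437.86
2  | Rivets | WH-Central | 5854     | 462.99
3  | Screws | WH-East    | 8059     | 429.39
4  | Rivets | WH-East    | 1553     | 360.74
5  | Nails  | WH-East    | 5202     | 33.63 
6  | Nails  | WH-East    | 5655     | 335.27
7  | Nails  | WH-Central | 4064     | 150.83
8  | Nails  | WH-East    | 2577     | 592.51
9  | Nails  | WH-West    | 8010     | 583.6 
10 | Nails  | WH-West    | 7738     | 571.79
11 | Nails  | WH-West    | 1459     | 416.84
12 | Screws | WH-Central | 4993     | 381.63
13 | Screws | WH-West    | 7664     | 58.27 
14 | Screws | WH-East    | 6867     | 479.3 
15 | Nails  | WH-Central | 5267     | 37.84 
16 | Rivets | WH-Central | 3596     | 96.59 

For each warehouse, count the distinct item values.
SELECT warehouse, COUNT(DISTINCT item)
FROM inventory
GROUP BY warehouse

Result:
  WH-Central: 3 distinct
  WH-East: 3 distinct
  WH-West: 3 distinct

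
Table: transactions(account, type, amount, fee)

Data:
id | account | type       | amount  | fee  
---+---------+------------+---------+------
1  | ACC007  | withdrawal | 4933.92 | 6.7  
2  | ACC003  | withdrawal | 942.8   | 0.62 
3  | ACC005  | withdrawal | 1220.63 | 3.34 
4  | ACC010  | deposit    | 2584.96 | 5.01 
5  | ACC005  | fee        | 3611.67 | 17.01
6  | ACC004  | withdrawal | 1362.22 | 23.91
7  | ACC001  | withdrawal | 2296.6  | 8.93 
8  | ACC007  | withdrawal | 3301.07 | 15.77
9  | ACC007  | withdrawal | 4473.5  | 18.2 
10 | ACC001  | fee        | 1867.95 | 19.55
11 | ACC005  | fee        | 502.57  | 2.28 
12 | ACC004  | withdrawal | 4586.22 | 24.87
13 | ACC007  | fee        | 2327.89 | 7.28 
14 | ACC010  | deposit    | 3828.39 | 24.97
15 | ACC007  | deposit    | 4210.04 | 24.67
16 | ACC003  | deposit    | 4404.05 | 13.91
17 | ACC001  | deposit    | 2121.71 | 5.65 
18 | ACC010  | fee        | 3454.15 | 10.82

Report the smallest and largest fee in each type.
SELECT type, MIN(fee), MAX(fee)
FROM transactions
GROUP BY type

Result:
  deposit: min=5.01, max=24.97
  fee: min=2.28, max=19.55
  withdrawal: min=0.62, max=24.87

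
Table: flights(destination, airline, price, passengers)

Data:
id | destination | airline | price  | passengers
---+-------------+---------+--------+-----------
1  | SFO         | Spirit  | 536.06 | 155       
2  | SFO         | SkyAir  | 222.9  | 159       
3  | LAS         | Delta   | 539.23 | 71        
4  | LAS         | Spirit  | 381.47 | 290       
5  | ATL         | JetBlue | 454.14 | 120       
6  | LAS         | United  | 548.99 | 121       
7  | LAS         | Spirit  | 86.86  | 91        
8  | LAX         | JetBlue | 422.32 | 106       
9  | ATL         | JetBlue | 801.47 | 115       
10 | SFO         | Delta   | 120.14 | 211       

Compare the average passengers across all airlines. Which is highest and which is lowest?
SELECT airline, AVG(passengers)
FROM flights
GROUP BY airline
ORDER BY AVG(passengers)

All groups:
  JetBlue: 113.67
  United: 121.00
  Delta: 141.00
  SkyAir: 159.00
  Spirit: 178.67

Highest: Spirit (178.67)
Lowest: JetBlue (113.67)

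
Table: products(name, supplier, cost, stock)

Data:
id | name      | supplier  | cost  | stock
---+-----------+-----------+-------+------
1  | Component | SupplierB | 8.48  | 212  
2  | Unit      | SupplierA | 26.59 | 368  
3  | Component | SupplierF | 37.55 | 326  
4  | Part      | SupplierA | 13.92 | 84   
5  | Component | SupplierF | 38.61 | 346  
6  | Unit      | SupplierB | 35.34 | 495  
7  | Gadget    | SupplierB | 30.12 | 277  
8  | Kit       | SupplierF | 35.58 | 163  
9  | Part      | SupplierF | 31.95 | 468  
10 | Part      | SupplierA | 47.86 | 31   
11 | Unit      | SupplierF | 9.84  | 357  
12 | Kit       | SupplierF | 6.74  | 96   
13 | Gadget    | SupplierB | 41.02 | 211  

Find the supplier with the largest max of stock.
SELECT supplier, MAX(stock) as val
FROM products
GROUP BY supplier
ORDER BY val DESC
LIMIT 1

Result: SupplierB with max(stock) = 495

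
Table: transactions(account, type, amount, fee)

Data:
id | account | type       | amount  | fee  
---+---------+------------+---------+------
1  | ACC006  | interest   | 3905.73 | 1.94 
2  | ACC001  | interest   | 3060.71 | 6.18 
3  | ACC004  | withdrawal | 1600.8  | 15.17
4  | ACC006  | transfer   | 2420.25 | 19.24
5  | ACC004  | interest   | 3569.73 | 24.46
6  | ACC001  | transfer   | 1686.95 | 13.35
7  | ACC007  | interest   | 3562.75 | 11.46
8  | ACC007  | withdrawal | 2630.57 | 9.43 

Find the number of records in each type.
SELECT type, COUNT(*) as count
FROM transactions
GROUP BY type

Result:
  interest: 4
  transfer: 2
  withdrawal: 2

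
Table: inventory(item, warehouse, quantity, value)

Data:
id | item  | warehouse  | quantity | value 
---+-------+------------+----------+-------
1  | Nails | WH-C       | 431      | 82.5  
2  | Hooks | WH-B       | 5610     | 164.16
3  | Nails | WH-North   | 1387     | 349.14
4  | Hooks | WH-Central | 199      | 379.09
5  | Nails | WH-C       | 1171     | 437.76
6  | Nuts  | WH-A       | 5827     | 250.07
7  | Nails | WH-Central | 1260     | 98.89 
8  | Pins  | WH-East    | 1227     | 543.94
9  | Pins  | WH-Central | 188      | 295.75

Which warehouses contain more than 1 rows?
SELECT warehouse, COUNT(*) as cnt
FROM inventory
GROUP BY warehouse
HAVING COUNT(*) > 1

Result:
  WH-C: 2
  WH-Central: 3

Note: HAVING filters groups after aggregation, WHERE filters rows before.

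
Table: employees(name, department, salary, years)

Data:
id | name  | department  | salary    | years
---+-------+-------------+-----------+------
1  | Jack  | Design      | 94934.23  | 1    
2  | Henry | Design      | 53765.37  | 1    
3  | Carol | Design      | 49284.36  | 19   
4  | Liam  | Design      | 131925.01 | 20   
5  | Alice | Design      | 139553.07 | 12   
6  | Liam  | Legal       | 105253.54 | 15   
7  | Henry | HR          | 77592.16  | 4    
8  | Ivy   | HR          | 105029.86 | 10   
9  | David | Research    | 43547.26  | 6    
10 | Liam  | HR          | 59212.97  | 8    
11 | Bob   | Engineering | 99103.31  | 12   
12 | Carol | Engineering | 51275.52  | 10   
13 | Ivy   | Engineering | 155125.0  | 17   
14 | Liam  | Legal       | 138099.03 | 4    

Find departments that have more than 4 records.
SELECT department, COUNT(*) as cnt
FROM employees
GROUP BY department
HAVING COUNT(*) > 4

Result:
  Design: 5

Note: HAVING filters groups after aggregation, WHERE filters rows before.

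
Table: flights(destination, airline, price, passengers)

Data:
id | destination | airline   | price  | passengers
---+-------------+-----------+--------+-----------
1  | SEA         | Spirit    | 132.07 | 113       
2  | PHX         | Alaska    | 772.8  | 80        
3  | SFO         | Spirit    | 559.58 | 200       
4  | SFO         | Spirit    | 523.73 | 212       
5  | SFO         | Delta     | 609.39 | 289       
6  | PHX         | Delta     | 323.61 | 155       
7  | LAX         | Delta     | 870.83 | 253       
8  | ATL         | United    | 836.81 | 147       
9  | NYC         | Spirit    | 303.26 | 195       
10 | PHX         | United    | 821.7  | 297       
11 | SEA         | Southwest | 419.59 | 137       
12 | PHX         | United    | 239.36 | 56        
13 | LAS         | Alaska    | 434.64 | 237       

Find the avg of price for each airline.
SELECT airline, AVG(price) as result
FROM flights
GROUP BY airline

Result:
  Alaska: 603.72
  Delta: 601.28
  Southwest: 419.59
  Spirit: 379.66
  United: 632.62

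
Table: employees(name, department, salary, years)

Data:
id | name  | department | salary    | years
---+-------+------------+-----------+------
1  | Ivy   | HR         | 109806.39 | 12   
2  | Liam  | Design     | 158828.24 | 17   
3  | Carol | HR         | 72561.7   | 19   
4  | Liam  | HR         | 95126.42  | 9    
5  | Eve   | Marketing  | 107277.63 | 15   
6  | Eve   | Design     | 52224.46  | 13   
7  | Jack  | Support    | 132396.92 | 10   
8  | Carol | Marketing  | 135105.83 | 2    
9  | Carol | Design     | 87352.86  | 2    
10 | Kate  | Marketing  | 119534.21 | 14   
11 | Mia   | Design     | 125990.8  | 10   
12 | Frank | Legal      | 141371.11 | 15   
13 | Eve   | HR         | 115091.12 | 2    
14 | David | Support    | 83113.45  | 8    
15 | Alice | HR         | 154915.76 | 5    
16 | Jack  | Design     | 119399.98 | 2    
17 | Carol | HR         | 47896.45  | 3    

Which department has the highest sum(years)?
SELECT department, SUM(years) as val
FROM employees
GROUP BY department
ORDER BY val DESC
LIMIT 1

Result: HR with sum(years) = 50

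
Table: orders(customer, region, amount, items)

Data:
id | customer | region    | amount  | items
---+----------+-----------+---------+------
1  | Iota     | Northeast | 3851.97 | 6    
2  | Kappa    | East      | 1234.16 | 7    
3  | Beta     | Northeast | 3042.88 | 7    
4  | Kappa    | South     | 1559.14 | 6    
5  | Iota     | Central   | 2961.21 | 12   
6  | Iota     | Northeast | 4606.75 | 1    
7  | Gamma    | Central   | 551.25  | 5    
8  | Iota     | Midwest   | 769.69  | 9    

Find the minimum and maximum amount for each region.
SELECT region, MIN(amount), MAX(amount)
FROM orders
GROUP BY region

Result:
  Central: min=551.25, max=2961.21
  East: min=1234.16, max=1234.16
  Midwest: min=769.69, max=769.69
  Northeast: min=3042.88, max=4606.75
  South: min=1559.14, max=1559.14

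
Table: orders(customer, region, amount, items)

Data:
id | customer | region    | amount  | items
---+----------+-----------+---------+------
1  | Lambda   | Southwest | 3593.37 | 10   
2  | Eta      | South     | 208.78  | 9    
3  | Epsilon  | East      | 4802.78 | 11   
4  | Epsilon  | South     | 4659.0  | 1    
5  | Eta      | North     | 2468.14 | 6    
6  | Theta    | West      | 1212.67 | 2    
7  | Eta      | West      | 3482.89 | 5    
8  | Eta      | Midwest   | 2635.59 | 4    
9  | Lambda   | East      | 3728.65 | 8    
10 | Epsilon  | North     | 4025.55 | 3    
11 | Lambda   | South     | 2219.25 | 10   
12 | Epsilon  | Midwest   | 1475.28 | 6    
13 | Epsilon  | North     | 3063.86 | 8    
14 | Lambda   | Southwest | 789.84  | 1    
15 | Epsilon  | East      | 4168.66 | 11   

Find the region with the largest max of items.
SELECT region, MAX(items) as val
FROM orders
GROUP BY region
ORDER BY val DESC
LIMIT 1

Result: East with max(items) = 11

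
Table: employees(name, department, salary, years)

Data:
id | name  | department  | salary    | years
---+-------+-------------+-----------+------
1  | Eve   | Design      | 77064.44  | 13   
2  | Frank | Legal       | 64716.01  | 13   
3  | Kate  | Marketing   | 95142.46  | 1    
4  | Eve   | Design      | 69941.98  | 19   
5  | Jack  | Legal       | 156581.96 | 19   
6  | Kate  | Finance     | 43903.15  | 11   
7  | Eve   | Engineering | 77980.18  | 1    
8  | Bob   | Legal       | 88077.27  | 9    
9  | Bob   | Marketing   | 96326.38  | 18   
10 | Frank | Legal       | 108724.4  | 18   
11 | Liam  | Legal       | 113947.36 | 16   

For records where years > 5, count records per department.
SELECT department, COUNT(*)
FROM employees
WHERE years > 5
GROUP BY department

Note: WHERE filters rows before grouping.

Result:
  Design: 2
  Finance: 1
  Legal: 5
  Marketing: 1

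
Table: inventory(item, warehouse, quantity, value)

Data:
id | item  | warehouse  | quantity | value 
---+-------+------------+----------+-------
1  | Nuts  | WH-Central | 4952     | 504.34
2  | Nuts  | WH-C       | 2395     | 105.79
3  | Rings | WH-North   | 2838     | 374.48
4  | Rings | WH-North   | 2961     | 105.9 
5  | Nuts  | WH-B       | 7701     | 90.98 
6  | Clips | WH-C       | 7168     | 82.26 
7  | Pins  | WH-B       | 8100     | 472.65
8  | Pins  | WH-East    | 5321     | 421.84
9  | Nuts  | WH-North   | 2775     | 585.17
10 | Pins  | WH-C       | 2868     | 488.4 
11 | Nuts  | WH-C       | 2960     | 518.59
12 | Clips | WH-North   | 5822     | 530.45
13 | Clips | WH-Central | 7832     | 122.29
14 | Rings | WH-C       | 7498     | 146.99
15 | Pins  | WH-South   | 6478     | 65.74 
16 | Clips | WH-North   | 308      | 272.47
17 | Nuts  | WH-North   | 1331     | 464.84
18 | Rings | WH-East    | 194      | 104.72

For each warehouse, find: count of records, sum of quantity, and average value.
SELECT warehouse,
       COUNT(*) as cnt,
       SUM(quantity) as total_quantity,
       AVG(value) as avg_value
FROM inventory
GROUP BY warehouse

Result:
  WH-B: 2 records, 15801 total quantity, 281.82 avg value
  WH-C: 5 records, 22889 total quantity, 268.41 avg value
  WH-Central: 2 records, 12784 total quantity, 313.32 avg value
  WH-East: 2 records, 5515 total quantity, 263.28 avg value
  WH-North: 6 records, 16035 total quantity, 388.89 avg value
  WH-South: 1 records, 6478 total quantity, 65.74 avg value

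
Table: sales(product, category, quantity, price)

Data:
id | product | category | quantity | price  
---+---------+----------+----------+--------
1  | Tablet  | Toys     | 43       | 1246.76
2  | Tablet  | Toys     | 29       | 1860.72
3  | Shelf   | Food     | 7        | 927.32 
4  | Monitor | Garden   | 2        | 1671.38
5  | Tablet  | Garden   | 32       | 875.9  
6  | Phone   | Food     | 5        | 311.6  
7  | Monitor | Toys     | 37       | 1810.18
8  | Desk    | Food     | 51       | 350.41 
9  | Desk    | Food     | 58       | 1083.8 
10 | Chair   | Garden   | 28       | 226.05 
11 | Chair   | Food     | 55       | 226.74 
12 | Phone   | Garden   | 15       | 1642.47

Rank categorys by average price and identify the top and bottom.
SELECT category, AVG(price)
FROM sales
GROUP BY category
ORDER BY AVG(price)

All groups:
  Food: 579.97
  Garden: 1103.95
  Toys: 1639.22

Highest: Toys (1639.22)
Lowest: Food (579.97)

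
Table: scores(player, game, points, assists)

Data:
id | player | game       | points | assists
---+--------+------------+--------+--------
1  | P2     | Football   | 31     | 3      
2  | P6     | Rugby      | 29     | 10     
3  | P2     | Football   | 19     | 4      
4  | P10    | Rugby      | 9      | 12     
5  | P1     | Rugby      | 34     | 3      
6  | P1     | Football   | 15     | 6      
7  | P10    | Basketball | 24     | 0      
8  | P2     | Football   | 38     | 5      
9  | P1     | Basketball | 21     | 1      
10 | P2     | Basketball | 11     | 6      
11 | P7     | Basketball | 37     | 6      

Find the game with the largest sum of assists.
SELECT game, SUM(assists) as val
FROM scores
GROUP BY game
ORDER BY val DESC
LIMIT 1

Result: Rugby with sum(assists) = 25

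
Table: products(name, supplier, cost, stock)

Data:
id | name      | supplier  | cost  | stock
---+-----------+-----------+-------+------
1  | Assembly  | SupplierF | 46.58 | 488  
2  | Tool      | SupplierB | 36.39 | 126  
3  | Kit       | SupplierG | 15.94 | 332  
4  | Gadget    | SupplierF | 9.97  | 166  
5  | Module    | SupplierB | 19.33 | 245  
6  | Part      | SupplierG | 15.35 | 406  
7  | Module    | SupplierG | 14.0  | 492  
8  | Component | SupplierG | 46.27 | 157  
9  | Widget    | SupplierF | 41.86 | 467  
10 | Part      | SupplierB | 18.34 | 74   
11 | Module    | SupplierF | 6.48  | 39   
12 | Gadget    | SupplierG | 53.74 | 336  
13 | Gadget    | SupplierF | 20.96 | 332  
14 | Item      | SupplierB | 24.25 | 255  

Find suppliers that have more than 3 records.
SELECT supplier, COUNT(*) as cnt
FROM products
GROUP BY supplier
HAVING COUNT(*) > 3

Result:
  SupplierB: 4
  SupplierF: 5
  SupplierG: 5

Note: HAVING filters groups after aggregation, WHERE filters rows before.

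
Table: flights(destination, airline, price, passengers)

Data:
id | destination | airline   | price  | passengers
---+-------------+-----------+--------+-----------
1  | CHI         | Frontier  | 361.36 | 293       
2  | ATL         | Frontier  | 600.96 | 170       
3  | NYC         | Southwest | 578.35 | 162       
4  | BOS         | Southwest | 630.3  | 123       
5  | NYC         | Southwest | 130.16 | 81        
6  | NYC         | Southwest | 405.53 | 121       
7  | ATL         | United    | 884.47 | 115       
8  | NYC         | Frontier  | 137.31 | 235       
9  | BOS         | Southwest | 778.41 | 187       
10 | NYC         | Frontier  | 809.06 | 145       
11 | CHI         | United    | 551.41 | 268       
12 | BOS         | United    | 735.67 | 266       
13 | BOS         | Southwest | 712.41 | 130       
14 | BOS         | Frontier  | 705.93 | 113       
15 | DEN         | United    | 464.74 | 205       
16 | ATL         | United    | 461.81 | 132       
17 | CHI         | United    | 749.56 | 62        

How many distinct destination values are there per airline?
SELECT airline, COUNT(DISTINCT destination)
FROM flights
GROUP BY airline

Result:
  Frontier: 4 distinct
  Southwest: 2 distinct
  United: 4 distinct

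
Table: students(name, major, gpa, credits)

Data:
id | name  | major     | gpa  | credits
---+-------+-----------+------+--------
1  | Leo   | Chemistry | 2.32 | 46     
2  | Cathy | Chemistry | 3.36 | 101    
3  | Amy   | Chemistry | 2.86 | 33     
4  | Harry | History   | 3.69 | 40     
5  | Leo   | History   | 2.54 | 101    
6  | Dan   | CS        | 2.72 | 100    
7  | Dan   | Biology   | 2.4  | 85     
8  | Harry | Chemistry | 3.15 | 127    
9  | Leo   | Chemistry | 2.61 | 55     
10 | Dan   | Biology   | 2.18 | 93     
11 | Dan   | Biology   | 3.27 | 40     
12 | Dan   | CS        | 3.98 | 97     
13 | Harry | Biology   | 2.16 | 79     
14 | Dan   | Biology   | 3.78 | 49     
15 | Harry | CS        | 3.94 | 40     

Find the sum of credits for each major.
SELECT major, SUM(credits) as result
FROM students
GROUP BY major

Result:
  Biology: 346
  CS: 237
  Chemistry: 362
  History: 141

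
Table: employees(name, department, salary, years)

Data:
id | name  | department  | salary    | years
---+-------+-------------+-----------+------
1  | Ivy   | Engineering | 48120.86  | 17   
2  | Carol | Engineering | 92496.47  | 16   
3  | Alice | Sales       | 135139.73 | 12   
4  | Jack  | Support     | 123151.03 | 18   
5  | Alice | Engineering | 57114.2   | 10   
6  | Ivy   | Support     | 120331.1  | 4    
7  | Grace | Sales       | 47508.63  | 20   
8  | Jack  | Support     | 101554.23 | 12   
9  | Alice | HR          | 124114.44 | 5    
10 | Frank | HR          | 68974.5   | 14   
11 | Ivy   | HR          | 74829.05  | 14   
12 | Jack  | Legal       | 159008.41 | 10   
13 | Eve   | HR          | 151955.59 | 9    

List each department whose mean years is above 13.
SELECT department, AVG(years)
FROM employees
GROUP BY department
HAVING AVG(years) > 13

Result:
  Engineering: avg=14.33
  Sales: avg=16.00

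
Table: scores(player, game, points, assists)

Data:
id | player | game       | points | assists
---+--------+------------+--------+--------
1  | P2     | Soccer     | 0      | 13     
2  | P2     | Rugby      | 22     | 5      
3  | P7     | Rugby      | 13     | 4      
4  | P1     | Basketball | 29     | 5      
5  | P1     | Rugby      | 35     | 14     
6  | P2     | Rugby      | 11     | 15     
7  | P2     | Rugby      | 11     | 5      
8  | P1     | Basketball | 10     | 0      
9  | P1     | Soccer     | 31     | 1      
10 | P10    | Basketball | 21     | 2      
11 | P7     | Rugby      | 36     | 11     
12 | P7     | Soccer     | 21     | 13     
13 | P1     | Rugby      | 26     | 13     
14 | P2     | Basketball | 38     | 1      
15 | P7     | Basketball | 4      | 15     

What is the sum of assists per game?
SELECT game, SUM(assists) as result
FROM scores
GROUP BY game

Result:
  Basketball: 23
  Rugby: 67
  Soccer: 27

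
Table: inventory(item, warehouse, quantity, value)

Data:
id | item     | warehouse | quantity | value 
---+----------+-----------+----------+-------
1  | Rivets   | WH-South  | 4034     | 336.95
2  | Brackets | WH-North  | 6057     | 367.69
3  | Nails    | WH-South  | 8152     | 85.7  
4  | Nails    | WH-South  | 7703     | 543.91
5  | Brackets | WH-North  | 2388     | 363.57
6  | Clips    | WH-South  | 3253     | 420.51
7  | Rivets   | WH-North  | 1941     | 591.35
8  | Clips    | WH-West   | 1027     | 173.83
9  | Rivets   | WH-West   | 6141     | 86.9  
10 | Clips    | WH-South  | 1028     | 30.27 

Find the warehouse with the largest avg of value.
SELECT warehouse, AVG(value) as val
FROM inventory
GROUP BY warehouse
ORDER BY val DESC
LIMIT 1

Result: WH-North with avg(value) = 440.87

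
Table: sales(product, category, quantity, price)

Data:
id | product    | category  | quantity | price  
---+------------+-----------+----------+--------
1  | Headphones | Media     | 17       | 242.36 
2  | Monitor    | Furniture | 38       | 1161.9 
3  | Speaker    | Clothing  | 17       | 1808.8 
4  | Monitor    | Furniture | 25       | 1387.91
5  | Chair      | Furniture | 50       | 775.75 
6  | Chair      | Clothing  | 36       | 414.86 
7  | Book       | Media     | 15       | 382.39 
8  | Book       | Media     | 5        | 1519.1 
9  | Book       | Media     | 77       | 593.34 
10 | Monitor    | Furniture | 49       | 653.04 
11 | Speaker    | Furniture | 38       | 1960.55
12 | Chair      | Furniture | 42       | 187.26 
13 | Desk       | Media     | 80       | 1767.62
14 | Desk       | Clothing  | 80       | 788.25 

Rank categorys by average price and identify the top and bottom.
SELECT category, AVG(price)
FROM sales
GROUP BY category
ORDER BY AVG(price)

All groups:
  Media: 900.96
  Clothing: 1003.97
  Furniture: 1021.07

Highest: Furniture (1021.07)
Lowest: Media (900.96)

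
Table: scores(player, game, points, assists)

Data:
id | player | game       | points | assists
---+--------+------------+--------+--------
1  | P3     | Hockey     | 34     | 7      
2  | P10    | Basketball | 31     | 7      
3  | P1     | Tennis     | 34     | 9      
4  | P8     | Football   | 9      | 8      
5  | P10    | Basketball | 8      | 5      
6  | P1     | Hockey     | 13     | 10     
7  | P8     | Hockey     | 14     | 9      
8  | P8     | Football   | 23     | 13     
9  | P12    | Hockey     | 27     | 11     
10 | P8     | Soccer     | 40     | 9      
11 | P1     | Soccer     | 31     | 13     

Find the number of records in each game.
SELECT game, COUNT(*) as count
FROM scores
GROUP BY game

Result:
  Basketball: 2
  Football: 2
  Hockey: 4
  Soccer: 2
  Tennis: 1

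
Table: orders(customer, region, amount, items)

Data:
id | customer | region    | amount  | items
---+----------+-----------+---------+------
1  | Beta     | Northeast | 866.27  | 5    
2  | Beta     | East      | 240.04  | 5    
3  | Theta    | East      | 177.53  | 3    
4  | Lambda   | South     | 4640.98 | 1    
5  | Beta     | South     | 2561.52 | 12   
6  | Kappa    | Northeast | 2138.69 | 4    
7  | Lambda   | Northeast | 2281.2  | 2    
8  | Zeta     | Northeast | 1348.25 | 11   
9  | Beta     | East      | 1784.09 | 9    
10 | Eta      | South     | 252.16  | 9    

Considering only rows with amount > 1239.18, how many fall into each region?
SELECT region, COUNT(*)
FROM orders
WHERE amount > 1239.18
GROUP BY region

Note: WHERE filters rows before grouping.

Result:
  East: 1
  Northeast: 3
  South: 2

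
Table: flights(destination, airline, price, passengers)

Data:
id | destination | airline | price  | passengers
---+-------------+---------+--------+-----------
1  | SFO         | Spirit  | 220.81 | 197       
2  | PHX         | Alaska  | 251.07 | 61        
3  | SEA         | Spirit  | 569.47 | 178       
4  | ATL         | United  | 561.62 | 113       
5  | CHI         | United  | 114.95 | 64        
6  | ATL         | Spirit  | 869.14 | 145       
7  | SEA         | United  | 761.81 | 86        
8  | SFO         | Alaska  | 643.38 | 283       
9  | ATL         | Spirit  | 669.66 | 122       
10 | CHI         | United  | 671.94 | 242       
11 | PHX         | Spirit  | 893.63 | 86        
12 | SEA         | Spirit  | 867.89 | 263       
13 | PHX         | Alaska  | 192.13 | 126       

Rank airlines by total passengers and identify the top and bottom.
SELECT airline, SUM(passengers)
FROM flights
GROUP BY airline
ORDER BY SUM(passengers)

All groups:
  Alaska: 470
  United: 505
  Spirit: 991

Highest: Spirit (991)
Lowest: Alaska (470)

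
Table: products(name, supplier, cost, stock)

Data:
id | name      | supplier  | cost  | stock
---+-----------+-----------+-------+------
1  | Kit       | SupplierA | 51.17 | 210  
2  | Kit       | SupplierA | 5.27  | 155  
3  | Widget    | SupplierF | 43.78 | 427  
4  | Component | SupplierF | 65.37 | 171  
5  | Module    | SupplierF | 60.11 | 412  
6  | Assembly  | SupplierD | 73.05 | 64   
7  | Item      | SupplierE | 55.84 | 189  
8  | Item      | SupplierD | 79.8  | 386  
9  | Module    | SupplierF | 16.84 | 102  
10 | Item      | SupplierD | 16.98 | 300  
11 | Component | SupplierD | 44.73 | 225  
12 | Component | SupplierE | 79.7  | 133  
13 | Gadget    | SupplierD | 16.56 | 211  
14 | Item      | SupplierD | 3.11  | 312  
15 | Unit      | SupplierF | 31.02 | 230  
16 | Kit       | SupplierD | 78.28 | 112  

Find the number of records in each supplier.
SELECT supplier, COUNT(*) as count
FROM products
GROUP BY supplier

Result:
  SupplierA: 2
  SupplierD: 7
  SupplierE: 2
  SupplierF: 5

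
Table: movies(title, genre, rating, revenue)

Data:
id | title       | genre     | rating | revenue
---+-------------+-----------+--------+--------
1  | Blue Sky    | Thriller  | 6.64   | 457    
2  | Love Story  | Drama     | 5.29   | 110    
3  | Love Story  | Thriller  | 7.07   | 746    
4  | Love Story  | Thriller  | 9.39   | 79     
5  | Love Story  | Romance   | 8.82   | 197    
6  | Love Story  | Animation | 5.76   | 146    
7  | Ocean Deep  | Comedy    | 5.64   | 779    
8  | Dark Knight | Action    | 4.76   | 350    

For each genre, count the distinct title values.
SELECT genre, COUNT(DISTINCT title)
FROM movies
GROUP BY genre

Result:
  Action: 1 distinct
  Animation: 1 distinct
  Comedy: 1 distinct
  Drama: 1 distinct
  Romance: 1 distinct
  Thriller: 2 distinct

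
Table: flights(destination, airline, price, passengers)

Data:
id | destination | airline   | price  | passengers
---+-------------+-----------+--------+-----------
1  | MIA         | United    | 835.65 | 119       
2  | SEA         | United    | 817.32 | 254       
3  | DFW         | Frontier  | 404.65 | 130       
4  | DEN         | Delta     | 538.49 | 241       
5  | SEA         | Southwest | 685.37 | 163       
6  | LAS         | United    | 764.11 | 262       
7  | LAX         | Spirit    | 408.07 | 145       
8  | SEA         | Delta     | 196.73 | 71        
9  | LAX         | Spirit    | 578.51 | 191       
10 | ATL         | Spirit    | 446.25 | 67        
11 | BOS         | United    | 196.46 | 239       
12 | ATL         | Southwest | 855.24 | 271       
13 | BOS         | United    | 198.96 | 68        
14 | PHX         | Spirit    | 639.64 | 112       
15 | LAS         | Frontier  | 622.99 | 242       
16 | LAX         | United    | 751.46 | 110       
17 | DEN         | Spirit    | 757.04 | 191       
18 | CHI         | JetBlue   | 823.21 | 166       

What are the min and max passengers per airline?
SELECT airline, MIN(passengers), MAX(passengers)
FROM flights
GROUP BY airline

Result:
  Delta: min=71, max=241
  Frontier: min=130, max=242
  JetBlue: min=166, max=166
  Southwest: min=163, max=271
  Spirit: min=67, max=191
  United: min=68, max=262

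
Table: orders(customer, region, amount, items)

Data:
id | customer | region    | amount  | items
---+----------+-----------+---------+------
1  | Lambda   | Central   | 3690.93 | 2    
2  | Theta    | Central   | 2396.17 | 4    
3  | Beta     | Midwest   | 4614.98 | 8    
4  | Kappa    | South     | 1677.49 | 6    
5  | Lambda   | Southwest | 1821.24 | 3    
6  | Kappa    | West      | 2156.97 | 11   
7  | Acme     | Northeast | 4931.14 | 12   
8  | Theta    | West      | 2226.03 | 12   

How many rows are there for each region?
SELECT region, COUNT(*) as count
FROM orders
GROUP BY region

Result:
  Central: 2
  Midwest: 1
  Northeast: 1
  South: 1
  Southwest: 1
  West: 2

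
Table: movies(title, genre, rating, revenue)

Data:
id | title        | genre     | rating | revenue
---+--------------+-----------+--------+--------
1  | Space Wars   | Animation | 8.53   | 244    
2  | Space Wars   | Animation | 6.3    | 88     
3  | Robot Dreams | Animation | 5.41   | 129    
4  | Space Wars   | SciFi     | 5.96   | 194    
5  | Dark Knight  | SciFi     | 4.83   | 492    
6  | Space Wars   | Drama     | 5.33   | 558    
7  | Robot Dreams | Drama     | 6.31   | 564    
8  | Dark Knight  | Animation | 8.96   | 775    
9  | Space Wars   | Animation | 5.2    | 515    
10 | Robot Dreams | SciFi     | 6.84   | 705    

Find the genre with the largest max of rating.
SELECT genre, MAX(rating) as val
FROM movies
GROUP BY genre
ORDER BY val DESC
LIMIT 1

Result: Animation with max(rating) = 8.96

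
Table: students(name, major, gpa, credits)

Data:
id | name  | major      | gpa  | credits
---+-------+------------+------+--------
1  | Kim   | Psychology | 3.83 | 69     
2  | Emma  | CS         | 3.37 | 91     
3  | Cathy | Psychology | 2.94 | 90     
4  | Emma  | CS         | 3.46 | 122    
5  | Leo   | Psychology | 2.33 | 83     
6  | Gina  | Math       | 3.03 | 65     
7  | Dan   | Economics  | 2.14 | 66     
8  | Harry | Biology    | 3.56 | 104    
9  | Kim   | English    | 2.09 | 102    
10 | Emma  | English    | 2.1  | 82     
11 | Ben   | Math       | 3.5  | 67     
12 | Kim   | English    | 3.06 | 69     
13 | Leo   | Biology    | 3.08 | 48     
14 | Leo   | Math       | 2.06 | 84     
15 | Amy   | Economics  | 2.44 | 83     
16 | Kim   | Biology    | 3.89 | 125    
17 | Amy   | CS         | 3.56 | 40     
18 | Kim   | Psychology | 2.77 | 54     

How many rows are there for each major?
SELECT major, COUNT(*) as count
FROM students
GROUP BY major

Result:
  Biology: 3
  CS: 3
  Economics: 2
  English: 3
  Math: 3
  Psychology: 4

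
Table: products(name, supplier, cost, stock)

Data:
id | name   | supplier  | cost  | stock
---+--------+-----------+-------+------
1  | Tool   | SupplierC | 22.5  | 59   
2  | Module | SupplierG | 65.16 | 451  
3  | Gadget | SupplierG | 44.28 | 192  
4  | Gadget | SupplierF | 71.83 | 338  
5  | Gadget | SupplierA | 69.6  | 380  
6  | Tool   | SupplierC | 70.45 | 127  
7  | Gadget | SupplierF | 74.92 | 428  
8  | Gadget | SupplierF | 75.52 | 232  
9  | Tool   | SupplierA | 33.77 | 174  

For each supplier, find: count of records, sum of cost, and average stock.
SELECT supplier,
       COUNT(*) as cnt,
       SUM(cost) as total_cost,
       AVG(stock) as avg_stock
FROM products
GROUP BY supplier

Result:
  SupplierA: 2 records, 103.37 total cost, 277.00 avg stock
  SupplierC: 2 records, 92.95 total cost, 93.00 avg stock
  SupplierF: 3 records, 222.27 total cost, 332.67 avg stock
  SupplierG: 2 records, 109.44 total cost, 321.50 avg stock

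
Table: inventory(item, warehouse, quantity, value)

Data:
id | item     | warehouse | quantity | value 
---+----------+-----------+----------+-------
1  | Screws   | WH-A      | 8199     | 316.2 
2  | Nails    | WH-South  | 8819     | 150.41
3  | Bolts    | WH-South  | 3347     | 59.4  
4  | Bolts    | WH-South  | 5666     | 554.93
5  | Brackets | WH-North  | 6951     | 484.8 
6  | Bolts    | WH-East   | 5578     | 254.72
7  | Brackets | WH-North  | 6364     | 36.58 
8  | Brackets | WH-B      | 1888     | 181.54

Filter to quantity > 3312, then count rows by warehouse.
SELECT warehouse, COUNT(*)
FROM inventory
WHERE quantity > 3312
GROUP BY warehouse

Note: WHERE filters rows before grouping.

Result:
  WH-A: 1
  WH-East: 1
  WH-North: 2
  WH-South: 3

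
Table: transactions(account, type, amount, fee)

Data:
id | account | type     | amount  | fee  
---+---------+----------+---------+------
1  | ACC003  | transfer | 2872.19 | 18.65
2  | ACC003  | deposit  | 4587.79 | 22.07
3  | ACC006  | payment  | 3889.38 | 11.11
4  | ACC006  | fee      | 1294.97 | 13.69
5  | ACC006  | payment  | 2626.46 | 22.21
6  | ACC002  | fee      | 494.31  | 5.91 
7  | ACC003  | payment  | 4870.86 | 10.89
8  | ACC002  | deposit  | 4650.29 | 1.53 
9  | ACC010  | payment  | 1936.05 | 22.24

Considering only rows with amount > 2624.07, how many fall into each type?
SELECT type, COUNT(*)
FROM transactions
WHERE amount > 2624.07
GROUP BY type

Note: WHERE filters rows before grouping.

Result:
  deposit: 2
  payment: 3
  transfer: 1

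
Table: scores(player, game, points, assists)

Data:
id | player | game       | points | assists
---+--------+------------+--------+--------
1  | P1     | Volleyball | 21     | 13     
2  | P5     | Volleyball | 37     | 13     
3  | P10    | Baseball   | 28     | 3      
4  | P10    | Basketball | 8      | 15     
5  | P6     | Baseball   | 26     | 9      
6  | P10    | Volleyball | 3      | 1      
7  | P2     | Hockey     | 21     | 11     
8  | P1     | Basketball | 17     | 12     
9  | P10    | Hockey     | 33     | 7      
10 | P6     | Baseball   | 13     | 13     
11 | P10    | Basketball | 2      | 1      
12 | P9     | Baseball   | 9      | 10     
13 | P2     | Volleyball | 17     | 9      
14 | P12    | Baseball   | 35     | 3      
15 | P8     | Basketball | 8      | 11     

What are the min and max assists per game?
SELECT game, MIN(assists), MAX(assists)
FROM scores
GROUP BY game

Result:
  Baseball: min=3, max=13
  Basketball: min=1, max=15
  Hockey: min=7, max=11
  Volleyball: min=1, max=13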